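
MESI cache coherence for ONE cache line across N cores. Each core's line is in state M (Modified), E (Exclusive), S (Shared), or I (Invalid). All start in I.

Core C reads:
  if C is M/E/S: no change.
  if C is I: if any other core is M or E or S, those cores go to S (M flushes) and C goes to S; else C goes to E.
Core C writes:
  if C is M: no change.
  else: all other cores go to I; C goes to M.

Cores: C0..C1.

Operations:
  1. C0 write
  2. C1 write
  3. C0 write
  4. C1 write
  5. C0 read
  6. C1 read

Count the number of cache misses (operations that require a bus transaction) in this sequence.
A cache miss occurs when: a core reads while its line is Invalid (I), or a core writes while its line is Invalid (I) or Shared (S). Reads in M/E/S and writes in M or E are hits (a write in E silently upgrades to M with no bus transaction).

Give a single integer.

Answer: 5

Derivation:
Op 1: C0 write [C0 write: invalidate none -> C0=M] -> [M,I] [MISS #1: write from I]
Op 2: C1 write [C1 write: invalidate ['C0=M'] -> C1=M] -> [I,M] [MISS #2: write from I]
Op 3: C0 write [C0 write: invalidate ['C1=M'] -> C0=M] -> [M,I] [MISS #3: write from I]
Op 4: C1 write [C1 write: invalidate ['C0=M'] -> C1=M] -> [I,M] [MISS #4: write from I]
Op 5: C0 read [C0 read from I: others=['C1=M'] -> C0=S, others downsized to S] -> [S,S] [MISS #5: read from I]
Op 6: C1 read [C1 read: already in S, no change] -> [S,S] [hit: read from S]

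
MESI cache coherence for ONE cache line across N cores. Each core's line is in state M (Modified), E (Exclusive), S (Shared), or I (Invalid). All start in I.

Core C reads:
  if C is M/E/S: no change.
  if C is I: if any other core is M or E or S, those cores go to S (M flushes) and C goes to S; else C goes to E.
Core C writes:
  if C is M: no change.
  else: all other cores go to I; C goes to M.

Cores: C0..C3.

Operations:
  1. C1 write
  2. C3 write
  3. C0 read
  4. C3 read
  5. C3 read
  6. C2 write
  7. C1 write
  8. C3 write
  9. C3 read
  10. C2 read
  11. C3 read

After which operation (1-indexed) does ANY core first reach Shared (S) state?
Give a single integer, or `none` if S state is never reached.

Op 1: C1 write [C1 write: invalidate none -> C1=M] -> [I,M,I,I]
Op 2: C3 write [C3 write: invalidate ['C1=M'] -> C3=M] -> [I,I,I,M]
Op 3: C0 read [C0 read from I: others=['C3=M'] -> C0=S, others downsized to S] -> [S,I,I,S]
  -> First S state at op 3; remaining ops need not be traced.

Answer: 3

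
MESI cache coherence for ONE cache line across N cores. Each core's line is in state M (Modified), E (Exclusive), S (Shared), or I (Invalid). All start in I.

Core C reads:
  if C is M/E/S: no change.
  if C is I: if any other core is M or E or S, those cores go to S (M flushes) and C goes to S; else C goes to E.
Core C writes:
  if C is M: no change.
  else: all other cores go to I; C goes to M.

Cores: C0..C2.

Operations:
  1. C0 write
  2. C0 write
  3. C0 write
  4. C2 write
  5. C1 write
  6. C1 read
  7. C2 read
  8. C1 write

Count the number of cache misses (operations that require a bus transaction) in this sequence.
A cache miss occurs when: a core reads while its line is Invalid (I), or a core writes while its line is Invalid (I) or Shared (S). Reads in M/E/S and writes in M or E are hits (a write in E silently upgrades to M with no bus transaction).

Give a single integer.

Op 1: C0 write [C0 write: invalidate none -> C0=M] -> [M,I,I] [MISS #1: write from I]
Op 2: C0 write [C0 write: already M (modified), no change] -> [M,I,I] [hit: write from M]
Op 3: C0 write [C0 write: already M (modified), no change] -> [M,I,I] [hit: write from M]
Op 4: C2 write [C2 write: invalidate ['C0=M'] -> C2=M] -> [I,I,M] [MISS #2: write from I]
Op 5: C1 write [C1 write: invalidate ['C2=M'] -> C1=M] -> [I,M,I] [MISS #3: write from I]
Op 6: C1 read [C1 read: already in M, no change] -> [I,M,I] [hit: read from M]
Op 7: C2 read [C2 read from I: others=['C1=M'] -> C2=S, others downsized to S] -> [I,S,S] [MISS #4: read from I]
Op 8: C1 write [C1 write: invalidate ['C2=S'] -> C1=M] -> [I,M,I] [MISS #5: write from S]

Answer: 5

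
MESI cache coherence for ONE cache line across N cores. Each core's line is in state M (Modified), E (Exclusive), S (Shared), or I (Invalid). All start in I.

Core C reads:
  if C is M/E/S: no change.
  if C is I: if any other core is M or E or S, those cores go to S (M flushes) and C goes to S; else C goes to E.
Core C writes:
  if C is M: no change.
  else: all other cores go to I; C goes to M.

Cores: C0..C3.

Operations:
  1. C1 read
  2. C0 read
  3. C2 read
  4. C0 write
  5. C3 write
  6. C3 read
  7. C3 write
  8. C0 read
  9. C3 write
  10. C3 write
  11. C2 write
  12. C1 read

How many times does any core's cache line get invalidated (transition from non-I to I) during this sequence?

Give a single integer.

Op 1: C1 read [C1 read from I: no other sharers -> C1=E (exclusive)] -> [I,E,I,I] (invalidations this op: 0; running total: 0)
Op 2: C0 read [C0 read from I: others=['C1=E'] -> C0=S, others downsized to S] -> [S,S,I,I] (invalidations this op: 0; running total: 0)
Op 3: C2 read [C2 read from I: others=['C0=S', 'C1=S'] -> C2=S, others downsized to S] -> [S,S,S,I] (invalidations this op: 0; running total: 0)
Op 4: C0 write [C0 write: invalidate ['C1=S', 'C2=S'] -> C0=M] -> [M,I,I,I] (invalidations this op: 2; running total: 2)
Op 5: C3 write [C3 write: invalidate ['C0=M'] -> C3=M] -> [I,I,I,M] (invalidations this op: 1; running total: 3)
Op 6: C3 read [C3 read: already in M, no change] -> [I,I,I,M] (invalidations this op: 0; running total: 3)
Op 7: C3 write [C3 write: already M (modified), no change] -> [I,I,I,M] (invalidations this op: 0; running total: 3)
Op 8: C0 read [C0 read from I: others=['C3=M'] -> C0=S, others downsized to S] -> [S,I,I,S] (invalidations this op: 0; running total: 3)
Op 9: C3 write [C3 write: invalidate ['C0=S'] -> C3=M] -> [I,I,I,M] (invalidations this op: 1; running total: 4)
Op 10: C3 write [C3 write: already M (modified), no change] -> [I,I,I,M] (invalidations this op: 0; running total: 4)
Op 11: C2 write [C2 write: invalidate ['C3=M'] -> C2=M] -> [I,I,M,I] (invalidations this op: 1; running total: 5)
Op 12: C1 read [C1 read from I: others=['C2=M'] -> C1=S, others downsized to S] -> [I,S,S,I] (invalidations this op: 0; running total: 5)

Answer: 5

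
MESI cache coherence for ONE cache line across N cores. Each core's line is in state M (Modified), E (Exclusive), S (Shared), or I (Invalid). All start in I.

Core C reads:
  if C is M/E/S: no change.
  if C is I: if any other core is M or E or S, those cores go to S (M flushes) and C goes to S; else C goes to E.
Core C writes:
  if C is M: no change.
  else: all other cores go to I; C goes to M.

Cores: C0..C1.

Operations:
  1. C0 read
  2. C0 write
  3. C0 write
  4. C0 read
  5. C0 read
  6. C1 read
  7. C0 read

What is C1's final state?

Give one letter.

Op 1: C0 read [C0 read from I: no other sharers -> C0=E (exclusive)] -> [E,I]
Op 2: C0 write [C0 write: invalidate none -> C0=M] -> [M,I]
Op 3: C0 write [C0 write: already M (modified), no change] -> [M,I]
Op 4: C0 read [C0 read: already in M, no change] -> [M,I]
Op 5: C0 read [C0 read: already in M, no change] -> [M,I]
Op 6: C1 read [C1 read from I: others=['C0=M'] -> C1=S, others downsized to S] -> [S,S]
Op 7: C0 read [C0 read: already in S, no change] -> [S,S]

Answer: S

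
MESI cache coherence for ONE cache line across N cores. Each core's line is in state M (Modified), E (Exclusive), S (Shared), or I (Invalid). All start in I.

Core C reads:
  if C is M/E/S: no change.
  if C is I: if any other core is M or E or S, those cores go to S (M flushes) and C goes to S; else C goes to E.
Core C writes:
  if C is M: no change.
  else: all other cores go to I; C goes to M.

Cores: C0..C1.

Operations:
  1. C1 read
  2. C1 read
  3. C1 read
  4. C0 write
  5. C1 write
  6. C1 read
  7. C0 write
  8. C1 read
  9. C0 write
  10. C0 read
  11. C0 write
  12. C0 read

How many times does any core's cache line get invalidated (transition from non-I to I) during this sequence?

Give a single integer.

Op 1: C1 read [C1 read from I: no other sharers -> C1=E (exclusive)] -> [I,E] (invalidations this op: 0; running total: 0)
Op 2: C1 read [C1 read: already in E, no change] -> [I,E] (invalidations this op: 0; running total: 0)
Op 3: C1 read [C1 read: already in E, no change] -> [I,E] (invalidations this op: 0; running total: 0)
Op 4: C0 write [C0 write: invalidate ['C1=E'] -> C0=M] -> [M,I] (invalidations this op: 1; running total: 1)
Op 5: C1 write [C1 write: invalidate ['C0=M'] -> C1=M] -> [I,M] (invalidations this op: 1; running total: 2)
Op 6: C1 read [C1 read: already in M, no change] -> [I,M] (invalidations this op: 0; running total: 2)
Op 7: C0 write [C0 write: invalidate ['C1=M'] -> C0=M] -> [M,I] (invalidations this op: 1; running total: 3)
Op 8: C1 read [C1 read from I: others=['C0=M'] -> C1=S, others downsized to S] -> [S,S] (invalidations this op: 0; running total: 3)
Op 9: C0 write [C0 write: invalidate ['C1=S'] -> C0=M] -> [M,I] (invalidations this op: 1; running total: 4)
Op 10: C0 read [C0 read: already in M, no change] -> [M,I] (invalidations this op: 0; running total: 4)
Op 11: C0 write [C0 write: already M (modified), no change] -> [M,I] (invalidations this op: 0; running total: 4)
Op 12: C0 read [C0 read: already in M, no change] -> [M,I] (invalidations this op: 0; running total: 4)

Answer: 4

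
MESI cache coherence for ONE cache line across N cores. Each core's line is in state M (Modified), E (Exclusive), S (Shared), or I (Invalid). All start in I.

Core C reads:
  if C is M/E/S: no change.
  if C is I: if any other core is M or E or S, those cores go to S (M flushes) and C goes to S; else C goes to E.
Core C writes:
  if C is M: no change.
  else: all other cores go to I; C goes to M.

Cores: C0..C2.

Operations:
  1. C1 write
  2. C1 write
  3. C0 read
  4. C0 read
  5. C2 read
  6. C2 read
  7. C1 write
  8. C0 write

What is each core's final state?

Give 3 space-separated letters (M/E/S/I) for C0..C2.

Answer: M I I

Derivation:
Op 1: C1 write [C1 write: invalidate none -> C1=M] -> [I,M,I]
Op 2: C1 write [C1 write: already M (modified), no change] -> [I,M,I]
Op 3: C0 read [C0 read from I: others=['C1=M'] -> C0=S, others downsized to S] -> [S,S,I]
Op 4: C0 read [C0 read: already in S, no change] -> [S,S,I]
Op 5: C2 read [C2 read from I: others=['C0=S', 'C1=S'] -> C2=S, others downsized to S] -> [S,S,S]
Op 6: C2 read [C2 read: already in S, no change] -> [S,S,S]
Op 7: C1 write [C1 write: invalidate ['C0=S', 'C2=S'] -> C1=M] -> [I,M,I]
Op 8: C0 write [C0 write: invalidate ['C1=M'] -> C0=M] -> [M,I,I]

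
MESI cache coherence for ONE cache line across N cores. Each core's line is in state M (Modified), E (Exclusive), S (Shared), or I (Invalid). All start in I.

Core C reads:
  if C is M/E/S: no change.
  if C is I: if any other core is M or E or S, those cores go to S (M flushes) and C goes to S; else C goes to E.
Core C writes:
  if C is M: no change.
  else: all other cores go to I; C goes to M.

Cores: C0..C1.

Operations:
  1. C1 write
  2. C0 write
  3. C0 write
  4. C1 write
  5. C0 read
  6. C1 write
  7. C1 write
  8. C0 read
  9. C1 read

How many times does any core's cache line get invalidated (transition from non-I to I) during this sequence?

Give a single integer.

Answer: 3

Derivation:
Op 1: C1 write [C1 write: invalidate none -> C1=M] -> [I,M] (invalidations this op: 0; running total: 0)
Op 2: C0 write [C0 write: invalidate ['C1=M'] -> C0=M] -> [M,I] (invalidations this op: 1; running total: 1)
Op 3: C0 write [C0 write: already M (modified), no change] -> [M,I] (invalidations this op: 0; running total: 1)
Op 4: C1 write [C1 write: invalidate ['C0=M'] -> C1=M] -> [I,M] (invalidations this op: 1; running total: 2)
Op 5: C0 read [C0 read from I: others=['C1=M'] -> C0=S, others downsized to S] -> [S,S] (invalidations this op: 0; running total: 2)
Op 6: C1 write [C1 write: invalidate ['C0=S'] -> C1=M] -> [I,M] (invalidations this op: 1; running total: 3)
Op 7: C1 write [C1 write: already M (modified), no change] -> [I,M] (invalidations this op: 0; running total: 3)
Op 8: C0 read [C0 read from I: others=['C1=M'] -> C0=S, others downsized to S] -> [S,S] (invalidations this op: 0; running total: 3)
Op 9: C1 read [C1 read: already in S, no change] -> [S,S] (invalidations this op: 0; running total: 3)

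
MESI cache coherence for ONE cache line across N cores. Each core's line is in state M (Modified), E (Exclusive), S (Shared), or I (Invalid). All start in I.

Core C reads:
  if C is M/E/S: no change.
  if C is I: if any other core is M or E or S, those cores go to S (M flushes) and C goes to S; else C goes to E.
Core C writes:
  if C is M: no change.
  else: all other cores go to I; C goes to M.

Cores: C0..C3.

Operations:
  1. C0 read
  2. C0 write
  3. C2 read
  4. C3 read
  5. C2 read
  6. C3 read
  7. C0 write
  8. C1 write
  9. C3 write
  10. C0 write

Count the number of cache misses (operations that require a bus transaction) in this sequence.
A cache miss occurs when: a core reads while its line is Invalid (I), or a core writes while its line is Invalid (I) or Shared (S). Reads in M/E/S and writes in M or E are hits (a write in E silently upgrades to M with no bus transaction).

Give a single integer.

Op 1: C0 read [C0 read from I: no other sharers -> C0=E (exclusive)] -> [E,I,I,I] [MISS #1: read from I]
Op 2: C0 write [C0 write: invalidate none -> C0=M] -> [M,I,I,I] [hit: write from E is a silent E->M upgrade, no bus transaction]
Op 3: C2 read [C2 read from I: others=['C0=M'] -> C2=S, others downsized to S] -> [S,I,S,I] [MISS #2: read from I]
Op 4: C3 read [C3 read from I: others=['C0=S', 'C2=S'] -> C3=S, others downsized to S] -> [S,I,S,S] [MISS #3: read from I]
Op 5: C2 read [C2 read: already in S, no change] -> [S,I,S,S] [hit: read from S]
Op 6: C3 read [C3 read: already in S, no change] -> [S,I,S,S] [hit: read from S]
Op 7: C0 write [C0 write: invalidate ['C2=S', 'C3=S'] -> C0=M] -> [M,I,I,I] [MISS #4: write from S]
Op 8: C1 write [C1 write: invalidate ['C0=M'] -> C1=M] -> [I,M,I,I] [MISS #5: write from I]
Op 9: C3 write [C3 write: invalidate ['C1=M'] -> C3=M] -> [I,I,I,M] [MISS #6: write from I]
Op 10: C0 write [C0 write: invalidate ['C3=M'] -> C0=M] -> [M,I,I,I] [MISS #7: write from I]

Answer: 7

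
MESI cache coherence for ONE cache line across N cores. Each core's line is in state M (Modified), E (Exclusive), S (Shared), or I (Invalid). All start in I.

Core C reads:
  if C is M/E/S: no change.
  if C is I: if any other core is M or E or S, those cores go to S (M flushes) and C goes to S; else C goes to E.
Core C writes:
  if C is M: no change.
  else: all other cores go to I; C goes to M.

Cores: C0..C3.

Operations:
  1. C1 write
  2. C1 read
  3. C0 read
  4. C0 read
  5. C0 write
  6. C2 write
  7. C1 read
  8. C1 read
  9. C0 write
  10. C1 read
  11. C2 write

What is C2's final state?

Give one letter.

Op 1: C1 write [C1 write: invalidate none -> C1=M] -> [I,M,I,I]
Op 2: C1 read [C1 read: already in M, no change] -> [I,M,I,I]
Op 3: C0 read [C0 read from I: others=['C1=M'] -> C0=S, others downsized to S] -> [S,S,I,I]
Op 4: C0 read [C0 read: already in S, no change] -> [S,S,I,I]
Op 5: C0 write [C0 write: invalidate ['C1=S'] -> C0=M] -> [M,I,I,I]
Op 6: C2 write [C2 write: invalidate ['C0=M'] -> C2=M] -> [I,I,M,I]
Op 7: C1 read [C1 read from I: others=['C2=M'] -> C1=S, others downsized to S] -> [I,S,S,I]
Op 8: C1 read [C1 read: already in S, no change] -> [I,S,S,I]
Op 9: C0 write [C0 write: invalidate ['C1=S', 'C2=S'] -> C0=M] -> [M,I,I,I]
Op 10: C1 read [C1 read from I: others=['C0=M'] -> C1=S, others downsized to S] -> [S,S,I,I]
Op 11: C2 write [C2 write: invalidate ['C0=S', 'C1=S'] -> C2=M] -> [I,I,M,I]

Answer: M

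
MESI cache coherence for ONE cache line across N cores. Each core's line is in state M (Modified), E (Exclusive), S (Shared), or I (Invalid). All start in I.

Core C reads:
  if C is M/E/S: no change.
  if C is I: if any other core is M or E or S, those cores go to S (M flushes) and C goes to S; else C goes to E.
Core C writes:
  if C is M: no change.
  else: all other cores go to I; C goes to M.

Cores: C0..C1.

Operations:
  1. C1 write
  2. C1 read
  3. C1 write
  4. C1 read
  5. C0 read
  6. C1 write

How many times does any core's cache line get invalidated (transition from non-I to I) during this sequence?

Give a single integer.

Op 1: C1 write [C1 write: invalidate none -> C1=M] -> [I,M] (invalidations this op: 0; running total: 0)
Op 2: C1 read [C1 read: already in M, no change] -> [I,M] (invalidations this op: 0; running total: 0)
Op 3: C1 write [C1 write: already M (modified), no change] -> [I,M] (invalidations this op: 0; running total: 0)
Op 4: C1 read [C1 read: already in M, no change] -> [I,M] (invalidations this op: 0; running total: 0)
Op 5: C0 read [C0 read from I: others=['C1=M'] -> C0=S, others downsized to S] -> [S,S] (invalidations this op: 0; running total: 0)
Op 6: C1 write [C1 write: invalidate ['C0=S'] -> C1=M] -> [I,M] (invalidations this op: 1; running total: 1)

Answer: 1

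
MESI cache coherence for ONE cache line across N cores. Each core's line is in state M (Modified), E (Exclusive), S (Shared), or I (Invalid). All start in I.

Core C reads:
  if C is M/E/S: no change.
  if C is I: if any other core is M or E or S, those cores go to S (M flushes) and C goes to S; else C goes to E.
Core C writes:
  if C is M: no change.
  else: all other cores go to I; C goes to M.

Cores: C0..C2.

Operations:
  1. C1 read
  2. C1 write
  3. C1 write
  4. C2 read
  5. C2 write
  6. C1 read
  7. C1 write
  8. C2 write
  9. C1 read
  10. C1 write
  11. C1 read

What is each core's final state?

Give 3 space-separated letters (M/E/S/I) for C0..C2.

Op 1: C1 read [C1 read from I: no other sharers -> C1=E (exclusive)] -> [I,E,I]
Op 2: C1 write [C1 write: invalidate none -> C1=M] -> [I,M,I]
Op 3: C1 write [C1 write: already M (modified), no change] -> [I,M,I]
Op 4: C2 read [C2 read from I: others=['C1=M'] -> C2=S, others downsized to S] -> [I,S,S]
Op 5: C2 write [C2 write: invalidate ['C1=S'] -> C2=M] -> [I,I,M]
Op 6: C1 read [C1 read from I: others=['C2=M'] -> C1=S, others downsized to S] -> [I,S,S]
Op 7: C1 write [C1 write: invalidate ['C2=S'] -> C1=M] -> [I,M,I]
Op 8: C2 write [C2 write: invalidate ['C1=M'] -> C2=M] -> [I,I,M]
Op 9: C1 read [C1 read from I: others=['C2=M'] -> C1=S, others downsized to S] -> [I,S,S]
Op 10: C1 write [C1 write: invalidate ['C2=S'] -> C1=M] -> [I,M,I]
Op 11: C1 read [C1 read: already in M, no change] -> [I,M,I]

Answer: I M I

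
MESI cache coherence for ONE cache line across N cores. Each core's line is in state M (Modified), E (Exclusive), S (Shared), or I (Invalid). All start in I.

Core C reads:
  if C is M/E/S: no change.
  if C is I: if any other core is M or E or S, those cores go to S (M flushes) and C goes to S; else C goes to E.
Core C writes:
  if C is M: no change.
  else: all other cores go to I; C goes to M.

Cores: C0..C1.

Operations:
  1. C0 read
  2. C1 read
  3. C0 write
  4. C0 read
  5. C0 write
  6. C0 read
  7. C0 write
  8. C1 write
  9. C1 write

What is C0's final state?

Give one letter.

Answer: I

Derivation:
Op 1: C0 read [C0 read from I: no other sharers -> C0=E (exclusive)] -> [E,I]
Op 2: C1 read [C1 read from I: others=['C0=E'] -> C1=S, others downsized to S] -> [S,S]
Op 3: C0 write [C0 write: invalidate ['C1=S'] -> C0=M] -> [M,I]
Op 4: C0 read [C0 read: already in M, no change] -> [M,I]
Op 5: C0 write [C0 write: already M (modified), no change] -> [M,I]
Op 6: C0 read [C0 read: already in M, no change] -> [M,I]
Op 7: C0 write [C0 write: already M (modified), no change] -> [M,I]
Op 8: C1 write [C1 write: invalidate ['C0=M'] -> C1=M] -> [I,M]
Op 9: C1 write [C1 write: already M (modified), no change] -> [I,M]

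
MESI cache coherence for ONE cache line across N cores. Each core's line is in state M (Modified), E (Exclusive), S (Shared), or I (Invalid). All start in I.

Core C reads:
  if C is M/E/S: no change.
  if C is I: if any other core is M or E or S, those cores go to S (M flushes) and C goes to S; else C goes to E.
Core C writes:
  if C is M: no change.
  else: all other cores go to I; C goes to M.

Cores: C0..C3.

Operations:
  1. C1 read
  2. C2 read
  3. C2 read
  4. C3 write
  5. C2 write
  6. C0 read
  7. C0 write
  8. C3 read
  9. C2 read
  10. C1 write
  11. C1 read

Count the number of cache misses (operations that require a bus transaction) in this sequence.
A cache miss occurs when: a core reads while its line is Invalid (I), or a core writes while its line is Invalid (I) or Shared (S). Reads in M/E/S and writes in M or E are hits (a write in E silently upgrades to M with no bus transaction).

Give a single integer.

Op 1: C1 read [C1 read from I: no other sharers -> C1=E (exclusive)] -> [I,E,I,I] [MISS #1: read from I]
Op 2: C2 read [C2 read from I: others=['C1=E'] -> C2=S, others downsized to S] -> [I,S,S,I] [MISS #2: read from I]
Op 3: C2 read [C2 read: already in S, no change] -> [I,S,S,I] [hit: read from S]
Op 4: C3 write [C3 write: invalidate ['C1=S', 'C2=S'] -> C3=M] -> [I,I,I,M] [MISS #3: write from I]
Op 5: C2 write [C2 write: invalidate ['C3=M'] -> C2=M] -> [I,I,M,I] [MISS #4: write from I]
Op 6: C0 read [C0 read from I: others=['C2=M'] -> C0=S, others downsized to S] -> [S,I,S,I] [MISS #5: read from I]
Op 7: C0 write [C0 write: invalidate ['C2=S'] -> C0=M] -> [M,I,I,I] [MISS #6: write from S]
Op 8: C3 read [C3 read from I: others=['C0=M'] -> C3=S, others downsized to S] -> [S,I,I,S] [MISS #7: read from I]
Op 9: C2 read [C2 read from I: others=['C0=S', 'C3=S'] -> C2=S, others downsized to S] -> [S,I,S,S] [MISS #8: read from I]
Op 10: C1 write [C1 write: invalidate ['C0=S', 'C2=S', 'C3=S'] -> C1=M] -> [I,M,I,I] [MISS #9: write from I]
Op 11: C1 read [C1 read: already in M, no change] -> [I,M,I,I] [hit: read from M]

Answer: 9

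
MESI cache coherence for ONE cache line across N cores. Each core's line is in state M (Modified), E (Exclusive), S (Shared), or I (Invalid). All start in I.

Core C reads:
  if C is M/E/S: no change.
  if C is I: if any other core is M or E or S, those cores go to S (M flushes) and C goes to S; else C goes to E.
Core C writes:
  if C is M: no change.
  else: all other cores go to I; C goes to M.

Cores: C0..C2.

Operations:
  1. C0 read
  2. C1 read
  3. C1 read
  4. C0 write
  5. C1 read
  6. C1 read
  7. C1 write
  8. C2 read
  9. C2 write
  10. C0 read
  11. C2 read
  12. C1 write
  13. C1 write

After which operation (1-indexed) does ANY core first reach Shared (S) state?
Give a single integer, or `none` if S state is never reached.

Answer: 2

Derivation:
Op 1: C0 read [C0 read from I: no other sharers -> C0=E (exclusive)] -> [E,I,I]
Op 2: C1 read [C1 read from I: others=['C0=E'] -> C1=S, others downsized to S] -> [S,S,I]
  -> First S state at op 2; remaining ops need not be traced.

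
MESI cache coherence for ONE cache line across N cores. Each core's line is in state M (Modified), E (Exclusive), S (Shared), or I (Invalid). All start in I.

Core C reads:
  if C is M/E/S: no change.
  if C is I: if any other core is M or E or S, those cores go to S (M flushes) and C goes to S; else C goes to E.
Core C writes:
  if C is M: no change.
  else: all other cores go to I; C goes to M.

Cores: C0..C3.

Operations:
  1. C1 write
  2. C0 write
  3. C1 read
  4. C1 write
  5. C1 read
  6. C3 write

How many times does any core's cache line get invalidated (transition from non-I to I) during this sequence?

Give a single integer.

Answer: 3

Derivation:
Op 1: C1 write [C1 write: invalidate none -> C1=M] -> [I,M,I,I] (invalidations this op: 0; running total: 0)
Op 2: C0 write [C0 write: invalidate ['C1=M'] -> C0=M] -> [M,I,I,I] (invalidations this op: 1; running total: 1)
Op 3: C1 read [C1 read from I: others=['C0=M'] -> C1=S, others downsized to S] -> [S,S,I,I] (invalidations this op: 0; running total: 1)
Op 4: C1 write [C1 write: invalidate ['C0=S'] -> C1=M] -> [I,M,I,I] (invalidations this op: 1; running total: 2)
Op 5: C1 read [C1 read: already in M, no change] -> [I,M,I,I] (invalidations this op: 0; running total: 2)
Op 6: C3 write [C3 write: invalidate ['C1=M'] -> C3=M] -> [I,I,I,M] (invalidations this op: 1; running total: 3)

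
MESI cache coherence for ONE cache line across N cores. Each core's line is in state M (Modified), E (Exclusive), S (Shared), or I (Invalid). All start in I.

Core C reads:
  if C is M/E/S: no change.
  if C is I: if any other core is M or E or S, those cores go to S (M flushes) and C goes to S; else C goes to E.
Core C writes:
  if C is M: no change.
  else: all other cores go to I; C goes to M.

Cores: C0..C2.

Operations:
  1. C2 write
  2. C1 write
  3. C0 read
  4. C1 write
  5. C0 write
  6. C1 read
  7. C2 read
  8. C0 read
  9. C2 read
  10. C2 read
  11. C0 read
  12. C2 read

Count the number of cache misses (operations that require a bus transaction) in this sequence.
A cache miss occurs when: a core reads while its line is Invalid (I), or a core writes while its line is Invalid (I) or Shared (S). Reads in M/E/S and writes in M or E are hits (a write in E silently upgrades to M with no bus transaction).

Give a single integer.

Answer: 7

Derivation:
Op 1: C2 write [C2 write: invalidate none -> C2=M] -> [I,I,M] [MISS #1: write from I]
Op 2: C1 write [C1 write: invalidate ['C2=M'] -> C1=M] -> [I,M,I] [MISS #2: write from I]
Op 3: C0 read [C0 read from I: others=['C1=M'] -> C0=S, others downsized to S] -> [S,S,I] [MISS #3: read from I]
Op 4: C1 write [C1 write: invalidate ['C0=S'] -> C1=M] -> [I,M,I] [MISS #4: write from S]
Op 5: C0 write [C0 write: invalidate ['C1=M'] -> C0=M] -> [M,I,I] [MISS #5: write from I]
Op 6: C1 read [C1 read from I: others=['C0=M'] -> C1=S, others downsized to S] -> [S,S,I] [MISS #6: read from I]
Op 7: C2 read [C2 read from I: others=['C0=S', 'C1=S'] -> C2=S, others downsized to S] -> [S,S,S] [MISS #7: read from I]
Op 8: C0 read [C0 read: already in S, no change] -> [S,S,S] [hit: read from S]
Op 9: C2 read [C2 read: already in S, no change] -> [S,S,S] [hit: read from S]
Op 10: C2 read [C2 read: already in S, no change] -> [S,S,S] [hit: read from S]
Op 11: C0 read [C0 read: already in S, no change] -> [S,S,S] [hit: read from S]
Op 12: C2 read [C2 read: already in S, no change] -> [S,S,S] [hit: read from S]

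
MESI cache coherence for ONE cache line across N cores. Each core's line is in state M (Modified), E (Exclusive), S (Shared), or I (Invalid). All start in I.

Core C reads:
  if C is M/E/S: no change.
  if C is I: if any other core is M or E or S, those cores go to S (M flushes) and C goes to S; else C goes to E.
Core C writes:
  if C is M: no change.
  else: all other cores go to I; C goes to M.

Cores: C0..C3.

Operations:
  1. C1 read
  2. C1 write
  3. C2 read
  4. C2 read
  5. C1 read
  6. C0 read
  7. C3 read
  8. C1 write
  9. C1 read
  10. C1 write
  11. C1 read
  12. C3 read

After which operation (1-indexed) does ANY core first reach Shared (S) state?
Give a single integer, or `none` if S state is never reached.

Answer: 3

Derivation:
Op 1: C1 read [C1 read from I: no other sharers -> C1=E (exclusive)] -> [I,E,I,I]
Op 2: C1 write [C1 write: invalidate none -> C1=M] -> [I,M,I,I]
Op 3: C2 read [C2 read from I: others=['C1=M'] -> C2=S, others downsized to S] -> [I,S,S,I]
  -> First S state at op 3; remaining ops need not be traced.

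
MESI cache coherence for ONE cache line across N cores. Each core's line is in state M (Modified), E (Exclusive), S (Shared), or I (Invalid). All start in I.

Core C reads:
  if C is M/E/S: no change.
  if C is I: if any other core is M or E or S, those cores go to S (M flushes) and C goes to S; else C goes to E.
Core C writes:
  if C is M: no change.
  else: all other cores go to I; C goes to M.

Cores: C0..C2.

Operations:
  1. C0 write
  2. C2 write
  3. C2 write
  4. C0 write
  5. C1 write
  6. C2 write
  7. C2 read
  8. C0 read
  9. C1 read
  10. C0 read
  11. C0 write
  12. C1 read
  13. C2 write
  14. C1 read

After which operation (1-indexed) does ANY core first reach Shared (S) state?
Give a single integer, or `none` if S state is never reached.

Op 1: C0 write [C0 write: invalidate none -> C0=M] -> [M,I,I]
Op 2: C2 write [C2 write: invalidate ['C0=M'] -> C2=M] -> [I,I,M]
Op 3: C2 write [C2 write: already M (modified), no change] -> [I,I,M]
Op 4: C0 write [C0 write: invalidate ['C2=M'] -> C0=M] -> [M,I,I]
Op 5: C1 write [C1 write: invalidate ['C0=M'] -> C1=M] -> [I,M,I]
Op 6: C2 write [C2 write: invalidate ['C1=M'] -> C2=M] -> [I,I,M]
Op 7: C2 read [C2 read: already in M, no change] -> [I,I,M]
Op 8: C0 read [C0 read from I: others=['C2=M'] -> C0=S, others downsized to S] -> [S,I,S]
  -> First S state at op 8; remaining ops need not be traced.

Answer: 8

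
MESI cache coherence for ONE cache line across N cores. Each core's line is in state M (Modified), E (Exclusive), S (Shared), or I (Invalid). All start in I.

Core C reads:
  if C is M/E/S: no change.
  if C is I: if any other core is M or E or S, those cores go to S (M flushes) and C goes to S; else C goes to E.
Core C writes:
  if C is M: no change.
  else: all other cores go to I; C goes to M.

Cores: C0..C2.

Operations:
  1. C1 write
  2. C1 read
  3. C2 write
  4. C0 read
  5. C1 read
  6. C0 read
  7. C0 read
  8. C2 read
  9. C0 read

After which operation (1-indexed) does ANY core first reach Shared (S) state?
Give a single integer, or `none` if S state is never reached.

Answer: 4

Derivation:
Op 1: C1 write [C1 write: invalidate none -> C1=M] -> [I,M,I]
Op 2: C1 read [C1 read: already in M, no change] -> [I,M,I]
Op 3: C2 write [C2 write: invalidate ['C1=M'] -> C2=M] -> [I,I,M]
Op 4: C0 read [C0 read from I: others=['C2=M'] -> C0=S, others downsized to S] -> [S,I,S]
  -> First S state at op 4; remaining ops need not be traced.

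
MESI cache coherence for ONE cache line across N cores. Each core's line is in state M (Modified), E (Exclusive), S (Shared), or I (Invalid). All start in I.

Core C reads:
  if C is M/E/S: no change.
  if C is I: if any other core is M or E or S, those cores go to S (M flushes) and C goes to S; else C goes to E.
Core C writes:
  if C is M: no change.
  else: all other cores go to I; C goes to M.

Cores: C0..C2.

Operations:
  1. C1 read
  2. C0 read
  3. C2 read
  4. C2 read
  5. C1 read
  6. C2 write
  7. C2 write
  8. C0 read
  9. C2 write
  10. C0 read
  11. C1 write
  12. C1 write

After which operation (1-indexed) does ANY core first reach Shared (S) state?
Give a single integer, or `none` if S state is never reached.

Answer: 2

Derivation:
Op 1: C1 read [C1 read from I: no other sharers -> C1=E (exclusive)] -> [I,E,I]
Op 2: C0 read [C0 read from I: others=['C1=E'] -> C0=S, others downsized to S] -> [S,S,I]
  -> First S state at op 2; remaining ops need not be traced.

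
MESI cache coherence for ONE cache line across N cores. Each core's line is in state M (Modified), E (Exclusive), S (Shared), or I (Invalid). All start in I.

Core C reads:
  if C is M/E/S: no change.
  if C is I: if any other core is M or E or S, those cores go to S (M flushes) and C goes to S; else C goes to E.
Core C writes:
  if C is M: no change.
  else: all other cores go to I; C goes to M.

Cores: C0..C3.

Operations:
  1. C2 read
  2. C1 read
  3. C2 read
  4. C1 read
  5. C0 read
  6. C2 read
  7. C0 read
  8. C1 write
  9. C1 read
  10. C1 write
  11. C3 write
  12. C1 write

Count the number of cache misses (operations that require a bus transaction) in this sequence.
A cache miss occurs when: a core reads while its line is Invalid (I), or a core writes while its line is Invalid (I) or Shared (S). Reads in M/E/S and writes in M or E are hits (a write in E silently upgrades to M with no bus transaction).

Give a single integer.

Op 1: C2 read [C2 read from I: no other sharers -> C2=E (exclusive)] -> [I,I,E,I] [MISS #1: read from I]
Op 2: C1 read [C1 read from I: others=['C2=E'] -> C1=S, others downsized to S] -> [I,S,S,I] [MISS #2: read from I]
Op 3: C2 read [C2 read: already in S, no change] -> [I,S,S,I] [hit: read from S]
Op 4: C1 read [C1 read: already in S, no change] -> [I,S,S,I] [hit: read from S]
Op 5: C0 read [C0 read from I: others=['C1=S', 'C2=S'] -> C0=S, others downsized to S] -> [S,S,S,I] [MISS #3: read from I]
Op 6: C2 read [C2 read: already in S, no change] -> [S,S,S,I] [hit: read from S]
Op 7: C0 read [C0 read: already in S, no change] -> [S,S,S,I] [hit: read from S]
Op 8: C1 write [C1 write: invalidate ['C0=S', 'C2=S'] -> C1=M] -> [I,M,I,I] [MISS #4: write from S]
Op 9: C1 read [C1 read: already in M, no change] -> [I,M,I,I] [hit: read from M]
Op 10: C1 write [C1 write: already M (modified), no change] -> [I,M,I,I] [hit: write from M]
Op 11: C3 write [C3 write: invalidate ['C1=M'] -> C3=M] -> [I,I,I,M] [MISS #5: write from I]
Op 12: C1 write [C1 write: invalidate ['C3=M'] -> C1=M] -> [I,M,I,I] [MISS #6: write from I]

Answer: 6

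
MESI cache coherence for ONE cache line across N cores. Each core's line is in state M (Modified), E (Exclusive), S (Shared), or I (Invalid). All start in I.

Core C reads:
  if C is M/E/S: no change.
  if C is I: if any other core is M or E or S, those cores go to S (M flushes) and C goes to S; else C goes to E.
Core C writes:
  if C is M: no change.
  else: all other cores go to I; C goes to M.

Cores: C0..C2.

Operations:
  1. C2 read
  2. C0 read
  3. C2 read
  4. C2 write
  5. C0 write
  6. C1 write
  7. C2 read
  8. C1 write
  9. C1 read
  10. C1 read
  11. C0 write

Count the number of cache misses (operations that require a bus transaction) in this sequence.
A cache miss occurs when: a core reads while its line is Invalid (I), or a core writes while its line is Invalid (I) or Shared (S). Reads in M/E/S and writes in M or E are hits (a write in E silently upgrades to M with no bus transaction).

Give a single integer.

Answer: 8

Derivation:
Op 1: C2 read [C2 read from I: no other sharers -> C2=E (exclusive)] -> [I,I,E] [MISS #1: read from I]
Op 2: C0 read [C0 read from I: others=['C2=E'] -> C0=S, others downsized to S] -> [S,I,S] [MISS #2: read from I]
Op 3: C2 read [C2 read: already in S, no change] -> [S,I,S] [hit: read from S]
Op 4: C2 write [C2 write: invalidate ['C0=S'] -> C2=M] -> [I,I,M] [MISS #3: write from S]
Op 5: C0 write [C0 write: invalidate ['C2=M'] -> C0=M] -> [M,I,I] [MISS #4: write from I]
Op 6: C1 write [C1 write: invalidate ['C0=M'] -> C1=M] -> [I,M,I] [MISS #5: write from I]
Op 7: C2 read [C2 read from I: others=['C1=M'] -> C2=S, others downsized to S] -> [I,S,S] [MISS #6: read from I]
Op 8: C1 write [C1 write: invalidate ['C2=S'] -> C1=M] -> [I,M,I] [MISS #7: write from S]
Op 9: C1 read [C1 read: already in M, no change] -> [I,M,I] [hit: read from M]
Op 10: C1 read [C1 read: already in M, no change] -> [I,M,I] [hit: read from M]
Op 11: C0 write [C0 write: invalidate ['C1=M'] -> C0=M] -> [M,I,I] [MISS #8: write from I]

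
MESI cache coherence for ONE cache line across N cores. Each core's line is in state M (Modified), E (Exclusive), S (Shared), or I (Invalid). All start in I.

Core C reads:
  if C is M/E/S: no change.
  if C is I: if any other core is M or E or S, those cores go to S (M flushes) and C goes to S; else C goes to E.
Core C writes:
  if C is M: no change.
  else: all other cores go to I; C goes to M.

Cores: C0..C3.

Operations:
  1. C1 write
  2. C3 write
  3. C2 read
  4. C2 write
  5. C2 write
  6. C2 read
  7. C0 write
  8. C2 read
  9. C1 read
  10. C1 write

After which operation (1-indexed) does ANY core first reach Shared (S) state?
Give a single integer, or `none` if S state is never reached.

Op 1: C1 write [C1 write: invalidate none -> C1=M] -> [I,M,I,I]
Op 2: C3 write [C3 write: invalidate ['C1=M'] -> C3=M] -> [I,I,I,M]
Op 3: C2 read [C2 read from I: others=['C3=M'] -> C2=S, others downsized to S] -> [I,I,S,S]
  -> First S state at op 3; remaining ops need not be traced.

Answer: 3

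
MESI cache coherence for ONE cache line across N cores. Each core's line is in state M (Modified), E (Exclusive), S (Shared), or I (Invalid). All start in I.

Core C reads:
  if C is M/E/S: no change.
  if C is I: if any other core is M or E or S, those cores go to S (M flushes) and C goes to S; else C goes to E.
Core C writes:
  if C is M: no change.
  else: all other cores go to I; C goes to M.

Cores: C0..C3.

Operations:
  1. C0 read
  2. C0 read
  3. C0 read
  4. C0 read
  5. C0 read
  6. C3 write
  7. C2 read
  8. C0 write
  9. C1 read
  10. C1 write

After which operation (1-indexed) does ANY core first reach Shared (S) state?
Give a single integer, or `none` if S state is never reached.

Answer: 7

Derivation:
Op 1: C0 read [C0 read from I: no other sharers -> C0=E (exclusive)] -> [E,I,I,I]
Op 2: C0 read [C0 read: already in E, no change] -> [E,I,I,I]
Op 3: C0 read [C0 read: already in E, no change] -> [E,I,I,I]
Op 4: C0 read [C0 read: already in E, no change] -> [E,I,I,I]
Op 5: C0 read [C0 read: already in E, no change] -> [E,I,I,I]
Op 6: C3 write [C3 write: invalidate ['C0=E'] -> C3=M] -> [I,I,I,M]
Op 7: C2 read [C2 read from I: others=['C3=M'] -> C2=S, others downsized to S] -> [I,I,S,S]
  -> First S state at op 7; remaining ops need not be traced.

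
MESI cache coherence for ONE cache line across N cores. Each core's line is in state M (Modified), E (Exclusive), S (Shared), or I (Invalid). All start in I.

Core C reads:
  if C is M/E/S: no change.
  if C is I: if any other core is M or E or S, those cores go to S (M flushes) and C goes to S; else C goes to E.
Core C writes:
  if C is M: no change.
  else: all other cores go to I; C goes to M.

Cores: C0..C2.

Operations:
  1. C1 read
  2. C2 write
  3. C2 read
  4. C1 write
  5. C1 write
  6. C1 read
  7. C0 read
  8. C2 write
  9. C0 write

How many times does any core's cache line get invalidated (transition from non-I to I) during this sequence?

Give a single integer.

Op 1: C1 read [C1 read from I: no other sharers -> C1=E (exclusive)] -> [I,E,I] (invalidations this op: 0; running total: 0)
Op 2: C2 write [C2 write: invalidate ['C1=E'] -> C2=M] -> [I,I,M] (invalidations this op: 1; running total: 1)
Op 3: C2 read [C2 read: already in M, no change] -> [I,I,M] (invalidations this op: 0; running total: 1)
Op 4: C1 write [C1 write: invalidate ['C2=M'] -> C1=M] -> [I,M,I] (invalidations this op: 1; running total: 2)
Op 5: C1 write [C1 write: already M (modified), no change] -> [I,M,I] (invalidations this op: 0; running total: 2)
Op 6: C1 read [C1 read: already in M, no change] -> [I,M,I] (invalidations this op: 0; running total: 2)
Op 7: C0 read [C0 read from I: others=['C1=M'] -> C0=S, others downsized to S] -> [S,S,I] (invalidations this op: 0; running total: 2)
Op 8: C2 write [C2 write: invalidate ['C0=S', 'C1=S'] -> C2=M] -> [I,I,M] (invalidations this op: 2; running total: 4)
Op 9: C0 write [C0 write: invalidate ['C2=M'] -> C0=M] -> [M,I,I] (invalidations this op: 1; running total: 5)

Answer: 5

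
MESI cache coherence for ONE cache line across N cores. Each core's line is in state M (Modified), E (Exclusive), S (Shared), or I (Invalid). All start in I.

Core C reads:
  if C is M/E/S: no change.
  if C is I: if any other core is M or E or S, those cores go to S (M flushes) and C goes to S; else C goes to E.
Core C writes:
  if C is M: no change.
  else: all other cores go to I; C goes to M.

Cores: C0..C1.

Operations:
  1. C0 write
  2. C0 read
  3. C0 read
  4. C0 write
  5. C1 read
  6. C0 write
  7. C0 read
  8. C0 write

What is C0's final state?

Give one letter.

Op 1: C0 write [C0 write: invalidate none -> C0=M] -> [M,I]
Op 2: C0 read [C0 read: already in M, no change] -> [M,I]
Op 3: C0 read [C0 read: already in M, no change] -> [M,I]
Op 4: C0 write [C0 write: already M (modified), no change] -> [M,I]
Op 5: C1 read [C1 read from I: others=['C0=M'] -> C1=S, others downsized to S] -> [S,S]
Op 6: C0 write [C0 write: invalidate ['C1=S'] -> C0=M] -> [M,I]
Op 7: C0 read [C0 read: already in M, no change] -> [M,I]
Op 8: C0 write [C0 write: already M (modified), no change] -> [M,I]

Answer: M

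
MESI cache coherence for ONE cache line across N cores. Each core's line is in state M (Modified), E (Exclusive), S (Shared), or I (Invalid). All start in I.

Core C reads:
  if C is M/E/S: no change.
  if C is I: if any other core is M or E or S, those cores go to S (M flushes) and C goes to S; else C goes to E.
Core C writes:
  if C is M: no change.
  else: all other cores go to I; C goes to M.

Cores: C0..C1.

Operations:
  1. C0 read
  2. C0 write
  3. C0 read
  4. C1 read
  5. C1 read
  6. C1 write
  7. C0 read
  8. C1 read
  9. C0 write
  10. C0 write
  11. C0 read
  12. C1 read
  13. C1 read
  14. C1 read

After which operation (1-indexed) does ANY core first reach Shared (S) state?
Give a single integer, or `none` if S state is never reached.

Answer: 4

Derivation:
Op 1: C0 read [C0 read from I: no other sharers -> C0=E (exclusive)] -> [E,I]
Op 2: C0 write [C0 write: invalidate none -> C0=M] -> [M,I]
Op 3: C0 read [C0 read: already in M, no change] -> [M,I]
Op 4: C1 read [C1 read from I: others=['C0=M'] -> C1=S, others downsized to S] -> [S,S]
  -> First S state at op 4; remaining ops need not be traced.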